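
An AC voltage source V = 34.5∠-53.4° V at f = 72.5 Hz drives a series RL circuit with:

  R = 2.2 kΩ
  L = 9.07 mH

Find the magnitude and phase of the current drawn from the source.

Step 1 — Angular frequency: ω = 2π·f = 2π·72.5 = 455.5 rad/s.
Step 2 — Component impedances:
  R: Z = R = 2200 Ω
  L: Z = jωL = j·455.5·0.00907 = 0 + j4.132 Ω
Step 3 — Series combination: Z_total = R + L = 2200 + j4.132 Ω = 2200∠0.1° Ω.
Step 4 — Source phasor: V = 34.5∠-53.4° V = 20.57 - j27.7 V.
Step 5 — Ohm's law: I = V / Z_total = (20.57 - j27.7) / (2200 + j4.132) = 0.009326 - j0.01261 A.
Step 6 — Convert to polar: |I| = 0.01568 A, ∠I = -53.5°.

I = 0.01568∠-53.5° A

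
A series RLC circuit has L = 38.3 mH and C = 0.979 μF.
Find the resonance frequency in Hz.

Step 1 — Resonance condition Im(Z)=0 gives ω₀ = 1/√(LC).
Step 2 — ω₀ = 1/√(0.0383·9.79e-07) = 5164 rad/s.
Step 3 — f₀ = ω₀/(2π) = 821.9 Hz.

f₀ = 821.9 Hz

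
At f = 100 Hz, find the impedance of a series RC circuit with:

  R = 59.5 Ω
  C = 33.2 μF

Step 1 — Angular frequency: ω = 2π·f = 2π·100 = 628.3 rad/s.
Step 2 — Component impedances:
  R: Z = R = 59.5 Ω
  C: Z = 1/(jωC) = -j/(ω·C) = 0 - j47.94 Ω
Step 3 — Series combination: Z_total = R + C = 59.5 - j47.94 Ω = 76.41∠-38.9° Ω.

Z = 59.5 - j47.94 Ω = 76.41∠-38.9° Ω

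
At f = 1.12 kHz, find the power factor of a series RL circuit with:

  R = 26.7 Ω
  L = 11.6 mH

Step 1 — Angular frequency: ω = 2π·f = 2π·1120 = 7037 rad/s.
Step 2 — Component impedances:
  R: Z = R = 26.7 Ω
  L: Z = jωL = j·7037·0.0116 = 0 + j81.63 Ω
Step 3 — Series combination: Z_total = R + L = 26.7 + j81.63 Ω = 85.89∠71.9° Ω.
Step 4 — Power factor: PF = cos(φ) = Re(Z)/|Z| = 26.7/85.89 = 0.3109.
Step 5 — Type: Im(Z) = 81.63 ⇒ lagging (phase φ = 71.9°).

PF = 0.3109 (lagging, φ = 71.9°)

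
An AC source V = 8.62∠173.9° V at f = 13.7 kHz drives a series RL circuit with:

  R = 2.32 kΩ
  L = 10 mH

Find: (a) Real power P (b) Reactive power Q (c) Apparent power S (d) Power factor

Step 1 — Angular frequency: ω = 2π·f = 2π·1.37e+04 = 8.608e+04 rad/s.
Step 2 — Component impedances:
  R: Z = R = 2320 Ω
  L: Z = jωL = j·8.608e+04·0.01 = 0 + j860.8 Ω
Step 3 — Series combination: Z_total = R + L = 2320 + j860.8 Ω = 2475∠20.4° Ω.
Step 4 — Source phasor: V = 8.62∠173.9° V = -8.571 + j0.916 V.
Step 5 — Current: I = V / Z = -0.003119 + j0.001552 A = 0.003483∠153.5° A.
Step 6 — Complex power: S = V·I* = 0.02815 + j0.01045 VA.
Step 7 — Real power: P = Re(S) = 0.02815 W.
Step 8 — Reactive power: Q = Im(S) = 0.01045 VAR.
Step 9 — Apparent power: |S| = 0.03003 VA.
Step 10 — Power factor: PF = P/|S| = 0.9375 (lagging).

(a) P = 0.02815 W  (b) Q = 0.01045 VAR  (c) S = 0.03003 VA  (d) PF = 0.9375 (lagging)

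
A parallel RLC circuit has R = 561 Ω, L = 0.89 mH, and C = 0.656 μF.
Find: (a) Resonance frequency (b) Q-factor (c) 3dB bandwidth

Step 1 — Resonance: ω₀ = 1/√(LC) = 1/√(0.00089·6.56e-07) = 4.139e+04 rad/s.
Step 2 — f₀ = ω₀/(2π) = 6587 Hz.
Step 3 — Parallel Q: Q = R/(ω₀L) = 561/(4.139e+04·0.00089) = 15.23.
Step 4 — Bandwidth: Δω = ω₀/Q = 2717 rad/s; BW = Δω/(2π) = 432.5 Hz.

(a) f₀ = 6587 Hz  (b) Q = 15.23  (c) BW = 432.5 Hz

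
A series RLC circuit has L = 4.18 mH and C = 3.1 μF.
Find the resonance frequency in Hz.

Step 1 — Resonance condition Im(Z)=0 gives ω₀ = 1/√(LC).
Step 2 — ω₀ = 1/√(0.00418·3.1e-06) = 8785 rad/s.
Step 3 — f₀ = ω₀/(2π) = 1398 Hz.

f₀ = 1398 Hz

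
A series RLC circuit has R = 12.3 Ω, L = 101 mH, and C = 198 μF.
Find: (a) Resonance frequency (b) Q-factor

Step 1 — Resonance condition Im(Z)=0 gives ω₀ = 1/√(LC).
Step 2 — ω₀ = 1/√(0.101·0.000198) = 223.6 rad/s.
Step 3 — f₀ = ω₀/(2π) = 35.59 Hz.
Step 4 — Series Q: Q = ω₀L/R = 223.6·0.101/12.3 = 1.836.

(a) f₀ = 35.59 Hz  (b) Q = 1.836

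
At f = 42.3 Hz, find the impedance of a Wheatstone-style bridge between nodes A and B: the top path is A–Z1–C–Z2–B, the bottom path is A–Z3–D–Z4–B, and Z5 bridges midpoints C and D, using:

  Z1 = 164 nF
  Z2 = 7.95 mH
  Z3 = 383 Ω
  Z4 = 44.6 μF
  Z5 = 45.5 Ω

Step 1 — Angular frequency: ω = 2π·f = 2π·42.3 = 265.8 rad/s.
Step 2 — Component impedances:
  Z1: Z = 1/(jωC) = -j/(ω·C) = 0 - j2.294e+04 Ω
  Z2: Z = jωL = j·265.8·0.00795 = 0 + j2.113 Ω
  Z3: Z = R = 383 Ω
  Z4: Z = 1/(jωC) = -j/(ω·C) = 0 - j84.36 Ω
  Z5: Z = R = 45.5 Ω
Step 3 — Bridge requires nodal analysis (the Z5 bridge couples midpoints C and D, so the two paths cannot be reduced to a simple series/parallel combination). Setting node B to ground and injecting 1 A at node A, the 3-node admittance system at A, C, D solves to V_A = Z_AB = 418.8 - j25.71 Ω = 419.6∠-3.5° Ω.

Z = 418.8 - j25.71 Ω = 419.6∠-3.5° Ω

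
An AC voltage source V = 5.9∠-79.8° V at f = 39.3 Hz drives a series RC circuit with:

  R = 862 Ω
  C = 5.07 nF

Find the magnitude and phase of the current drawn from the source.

Step 1 — Angular frequency: ω = 2π·f = 2π·39.3 = 246.9 rad/s.
Step 2 — Component impedances:
  R: Z = R = 862 Ω
  C: Z = 1/(jωC) = -j/(ω·C) = 0 - j7.988e+05 Ω
Step 3 — Series combination: Z_total = R + C = 862 - j7.988e+05 Ω = 7.988e+05∠-89.9° Ω.
Step 4 — Source phasor: V = 5.9∠-79.8° V = 1.045 - j5.807 V.
Step 5 — Ohm's law: I = V / Z_total = (1.045 - j5.807) / (862 - j7.988e+05) = 7.271e-06 + j1.3e-06 A.
Step 6 — Convert to polar: |I| = 7.386e-06 A, ∠I = 10.1°.

I = 7.386e-06∠10.1° A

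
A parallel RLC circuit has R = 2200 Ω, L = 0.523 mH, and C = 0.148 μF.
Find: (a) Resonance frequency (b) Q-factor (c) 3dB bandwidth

Step 1 — Resonance: ω₀ = 1/√(LC) = 1/√(0.000523·1.48e-07) = 1.137e+05 rad/s.
Step 2 — f₀ = ω₀/(2π) = 1.809e+04 Hz.
Step 3 — Parallel Q: Q = R/(ω₀L) = 2200/(1.137e+05·0.000523) = 37.01.
Step 4 — Bandwidth: Δω = ω₀/Q = 3071 rad/s; BW = Δω/(2π) = 488.8 Hz.

(a) f₀ = 1.809e+04 Hz  (b) Q = 37.01  (c) BW = 488.8 Hz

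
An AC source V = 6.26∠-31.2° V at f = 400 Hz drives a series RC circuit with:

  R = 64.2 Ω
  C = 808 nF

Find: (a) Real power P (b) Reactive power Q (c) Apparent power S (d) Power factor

Step 1 — Angular frequency: ω = 2π·f = 2π·400 = 2513 rad/s.
Step 2 — Component impedances:
  R: Z = R = 64.2 Ω
  C: Z = 1/(jωC) = -j/(ω·C) = 0 - j492.4 Ω
Step 3 — Series combination: Z_total = R + C = 64.2 - j492.4 Ω = 496.6∠-82.6° Ω.
Step 4 — Source phasor: V = 6.26∠-31.2° V = 5.355 - j3.243 V.
Step 5 — Current: I = V / Z = 0.007869 + j0.009848 A = 0.01261∠51.4° A.
Step 6 — Complex power: S = V·I* = 0.0102 - j0.07825 VA.
Step 7 — Real power: P = Re(S) = 0.0102 W.
Step 8 — Reactive power: Q = Im(S) = -0.07825 VAR.
Step 9 — Apparent power: |S| = 0.07891 VA.
Step 10 — Power factor: PF = P/|S| = 0.1293 (leading).

(a) P = 0.0102 W  (b) Q = -0.07825 VAR  (c) S = 0.07891 VA  (d) PF = 0.1293 (leading)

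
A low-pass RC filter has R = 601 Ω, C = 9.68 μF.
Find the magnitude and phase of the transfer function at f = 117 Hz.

Step 1 — Angular frequency: ω = 2π·117 = 735.1 rad/s.
Step 2 — Transfer function: H(jω) = 1/(1 + jωRC).
Step 3 — Denominator: 1 + jωRC = 1 + j·735.1·601·9.68e-06 = 1 + j4.277.
Step 4 — H = 0.05184 - j0.2217.
Step 5 — Magnitude: |H| = 0.2277 (-12.9 dB); phase: φ = -76.8°.

|H| = 0.2277 (-12.9 dB), φ = -76.8°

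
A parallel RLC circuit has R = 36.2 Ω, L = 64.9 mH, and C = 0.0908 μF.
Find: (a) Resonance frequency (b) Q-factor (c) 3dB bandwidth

Step 1 — Resonance: ω₀ = 1/√(LC) = 1/√(0.0649·9.08e-08) = 1.303e+04 rad/s.
Step 2 — f₀ = ω₀/(2π) = 2073 Hz.
Step 3 — Parallel Q: Q = R/(ω₀L) = 36.2/(1.303e+04·0.0649) = 0.04282.
Step 4 — Bandwidth: Δω = ω₀/Q = 3.042e+05 rad/s; BW = Δω/(2π) = 4.842e+04 Hz.

(a) f₀ = 2073 Hz  (b) Q = 0.04282  (c) BW = 4.842e+04 Hz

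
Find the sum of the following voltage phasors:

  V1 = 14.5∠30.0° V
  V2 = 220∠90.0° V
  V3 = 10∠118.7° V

Step 1 — Convert each phasor to rectangular form:
  V1 = 14.5·(cos(30.0°) + j·sin(30.0°)) = 12.56 + j7.25 V
  V2 = 220·(cos(90.0°) + j·sin(90.0°)) = 0 + j220 V
  V3 = 10·(cos(118.7°) + j·sin(118.7°)) = -4.802 + j8.771 V
Step 2 — Sum components: V_total = 7.755 + j236 V.
Step 3 — Convert to polar: |V_total| = 236.1 V, ∠V_total = 88.1°.

V_total = 236.1∠88.1° V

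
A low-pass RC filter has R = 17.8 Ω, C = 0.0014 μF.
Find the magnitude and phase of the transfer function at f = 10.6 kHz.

Step 1 — Angular frequency: ω = 2π·1.06e+04 = 6.66e+04 rad/s.
Step 2 — Transfer function: H(jω) = 1/(1 + jωRC).
Step 3 — Denominator: 1 + jωRC = 1 + j·6.66e+04·17.8·1.4e-09 = 1 + j0.00166.
Step 4 — H = 1 - j0.00166.
Step 5 — Magnitude: |H| = 1 (-0.0 dB); phase: φ = -0.1°.

|H| = 1 (-0.0 dB), φ = -0.1°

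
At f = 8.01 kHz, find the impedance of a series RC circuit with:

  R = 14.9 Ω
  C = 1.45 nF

Step 1 — Angular frequency: ω = 2π·f = 2π·8010 = 5.033e+04 rad/s.
Step 2 — Component impedances:
  R: Z = R = 14.9 Ω
  C: Z = 1/(jωC) = -j/(ω·C) = 0 - j1.37e+04 Ω
Step 3 — Series combination: Z_total = R + C = 14.9 - j1.37e+04 Ω = 1.37e+04∠-89.9° Ω.

Z = 14.9 - j1.37e+04 Ω = 1.37e+04∠-89.9° Ω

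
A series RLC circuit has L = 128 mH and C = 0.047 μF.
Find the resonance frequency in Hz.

Step 1 — Resonance condition Im(Z)=0 gives ω₀ = 1/√(LC).
Step 2 — ω₀ = 1/√(0.128·4.7e-08) = 1.289e+04 rad/s.
Step 3 — f₀ = ω₀/(2π) = 2052 Hz.

f₀ = 2052 Hz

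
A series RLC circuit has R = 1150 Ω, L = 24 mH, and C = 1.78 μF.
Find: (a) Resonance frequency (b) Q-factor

Step 1 — Resonance condition Im(Z)=0 gives ω₀ = 1/√(LC).
Step 2 — ω₀ = 1/√(0.024·1.78e-06) = 4838 rad/s.
Step 3 — f₀ = ω₀/(2π) = 770 Hz.
Step 4 — Series Q: Q = ω₀L/R = 4838·0.024/1150 = 0.101.

(a) f₀ = 770 Hz  (b) Q = 0.101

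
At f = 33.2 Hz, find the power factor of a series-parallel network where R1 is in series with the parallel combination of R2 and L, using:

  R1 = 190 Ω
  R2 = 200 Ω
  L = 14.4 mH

Step 1 — Angular frequency: ω = 2π·f = 2π·33.2 = 208.6 rad/s.
Step 2 — Component impedances:
  R1: Z = R = 190 Ω
  R2: Z = R = 200 Ω
  L: Z = jωL = j·208.6·0.0144 = 0 + j3.004 Ω
Step 3 — Parallel branch: R2 || L = 1/(1/R2 + 1/L) = 0.04511 + j3.003 Ω.
Step 4 — Series with R1: Z_total = R1 + (R2 || L) = 190 + j3.003 Ω = 190.1∠0.9° Ω.
Step 5 — Power factor: PF = cos(φ) = Re(Z)/|Z| = 190.05/190.07 = 0.9999.
Step 6 — Type: Im(Z) = 3.003 ⇒ lagging (phase φ = 0.9°).

PF = 0.9999 (lagging, φ = 0.9°)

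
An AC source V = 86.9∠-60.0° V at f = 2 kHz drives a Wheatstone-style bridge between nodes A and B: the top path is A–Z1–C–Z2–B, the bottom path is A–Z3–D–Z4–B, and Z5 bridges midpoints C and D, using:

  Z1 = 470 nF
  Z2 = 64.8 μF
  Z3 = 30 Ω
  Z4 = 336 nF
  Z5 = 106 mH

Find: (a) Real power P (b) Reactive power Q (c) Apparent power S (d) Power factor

Step 1 — Angular frequency: ω = 2π·f = 2π·2000 = 1.257e+04 rad/s.
Step 2 — Component impedances:
  Z1: Z = 1/(jωC) = -j/(ω·C) = 0 - j169.3 Ω
  Z2: Z = 1/(jωC) = -j/(ω·C) = 0 - j1.228 Ω
  Z3: Z = R = 30 Ω
  Z4: Z = 1/(jωC) = -j/(ω·C) = 0 - j236.8 Ω
  Z5: Z = jωL = j·1.257e+04·0.106 = 0 + j1332 Ω
Step 3 — Bridge requires nodal analysis (the Z5 bridge couples midpoints C and D, so the two paths cannot be reduced to a simple series/parallel combination). Setting node B to ground and injecting 1 A at node A, the 3-node admittance system at A, C, D solves to V_A = Z_AB = 4.133 - j107.3 Ω = 107.4∠-87.8° Ω.
Step 4 — Source phasor: V = 86.9∠-60.0° V = 43.45 - j75.26 V.
Step 5 — Current: I = V / Z = 0.7161 + j0.3774 A = 0.8095∠27.8° A.
Step 6 — Complex power: S = V·I* = 2.708 - j70.29 VA.
Step 7 — Real power: P = Re(S) = 2.708 W.
Step 8 — Reactive power: Q = Im(S) = -70.29 VAR.
Step 9 — Apparent power: |S| = 70.34 VA.
Step 10 — Power factor: PF = P/|S| = 0.0385 (leading).

(a) P = 2.708 W  (b) Q = -70.29 VAR  (c) S = 70.34 VA  (d) PF = 0.0385 (leading)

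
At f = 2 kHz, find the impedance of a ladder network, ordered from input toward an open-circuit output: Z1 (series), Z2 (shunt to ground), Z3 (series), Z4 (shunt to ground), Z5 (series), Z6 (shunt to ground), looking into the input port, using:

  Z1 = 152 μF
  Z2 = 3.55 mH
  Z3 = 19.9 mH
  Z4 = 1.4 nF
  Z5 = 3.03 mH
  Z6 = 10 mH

Step 1 — Angular frequency: ω = 2π·f = 2π·2000 = 1.257e+04 rad/s.
Step 2 — Component impedances:
  Z1: Z = 1/(jωC) = -j/(ω·C) = 0 - j0.5235 Ω
  Z2: Z = jωL = j·1.257e+04·0.00355 = 0 + j44.61 Ω
  Z3: Z = jωL = j·1.257e+04·0.0199 = 0 + j250.1 Ω
  Z4: Z = 1/(jωC) = -j/(ω·C) = 0 - j5.684e+04 Ω
  Z5: Z = jωL = j·1.257e+04·0.00303 = 0 + j38.08 Ω
  Z6: Z = jωL = j·1.257e+04·0.01 = 0 + j125.7 Ω
Step 3 — Ladder network (open output): work backward from the far end, alternating series and parallel combinations. Z_in = 0 + j39.75 Ω = 39.75∠90.0° Ω.

Z = 0 + j39.75 Ω = 39.75∠90.0° Ω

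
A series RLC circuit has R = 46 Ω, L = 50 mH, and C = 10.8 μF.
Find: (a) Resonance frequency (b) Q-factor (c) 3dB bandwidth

Step 1 — Resonance condition Im(Z)=0 gives ω₀ = 1/√(LC).
Step 2 — ω₀ = 1/√(0.05·1.08e-05) = 1361 rad/s.
Step 3 — f₀ = ω₀/(2π) = 216.6 Hz.
Step 4 — Series Q: Q = ω₀L/R = 1361·0.05/46 = 1.479.
Step 5 — 3dB bandwidth: Δω = ω₀/Q = 920 rad/s; BW = Δω/(2π) = 146.4 Hz.

(a) f₀ = 216.6 Hz  (b) Q = 1.479  (c) BW = 146.4 Hz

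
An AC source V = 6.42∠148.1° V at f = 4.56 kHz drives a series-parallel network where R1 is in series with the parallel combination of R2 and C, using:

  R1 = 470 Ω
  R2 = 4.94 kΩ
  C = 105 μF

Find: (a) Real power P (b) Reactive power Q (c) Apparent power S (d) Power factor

Step 1 — Angular frequency: ω = 2π·f = 2π·4560 = 2.865e+04 rad/s.
Step 2 — Component impedances:
  R1: Z = R = 470 Ω
  R2: Z = R = 4940 Ω
  C: Z = 1/(jωC) = -j/(ω·C) = 0 - j0.3324 Ω
Step 3 — Parallel branch: R2 || C = 1/(1/R2 + 1/C) = 2.237e-05 - j0.3324 Ω.
Step 4 — Series with R1: Z_total = R1 + (R2 || C) = 470 - j0.3324 Ω = 470∠-0.0° Ω.
Step 5 — Source phasor: V = 6.42∠148.1° V = -5.45 + j3.393 V.
Step 6 — Current: I = V / Z = -0.0116 + j0.00721 A = 0.01366∠148.1° A.
Step 7 — Complex power: S = V·I* = 0.08769 - j6.202e-05 VA.
Step 8 — Real power: P = Re(S) = 0.08769 W.
Step 9 — Reactive power: Q = Im(S) = -6.202e-05 VAR.
Step 10 — Apparent power: |S| = 0.08769 VA.
Step 11 — Power factor: PF = P/|S| = 1 (leading).

(a) P = 0.08769 W  (b) Q = -6.202e-05 VAR  (c) S = 0.08769 VA  (d) PF = 1 (leading)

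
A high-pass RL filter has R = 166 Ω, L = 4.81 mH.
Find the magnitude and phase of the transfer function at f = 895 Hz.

Step 1 — Angular frequency: ω = 2π·895 = 5623 rad/s.
Step 2 — Transfer function: H(jω) = jωL/(R + jωL).
Step 3 — Numerator jωL = j·27.05; denominator R + jωL = 166 + j27.05.
Step 4 — H = 0.02586 + j0.1587.
Step 5 — Magnitude: |H| = 0.1608 (-15.9 dB); phase: φ = 80.7°.

|H| = 0.1608 (-15.9 dB), φ = 80.7°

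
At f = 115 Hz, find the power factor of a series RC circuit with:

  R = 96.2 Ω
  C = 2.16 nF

Step 1 — Angular frequency: ω = 2π·f = 2π·115 = 722.6 rad/s.
Step 2 — Component impedances:
  R: Z = R = 96.2 Ω
  C: Z = 1/(jωC) = -j/(ω·C) = 0 - j6.407e+05 Ω
Step 3 — Series combination: Z_total = R + C = 96.2 - j6.407e+05 Ω = 6.407e+05∠-90.0° Ω.
Step 4 — Power factor: PF = cos(φ) = Re(Z)/|Z| = 96.2/6.407e+05 = 0.0001501.
Step 5 — Type: Im(Z) = -6.407e+05 ⇒ leading (phase φ = -90.0°).

PF = 0.0001501 (leading, φ = -90.0°)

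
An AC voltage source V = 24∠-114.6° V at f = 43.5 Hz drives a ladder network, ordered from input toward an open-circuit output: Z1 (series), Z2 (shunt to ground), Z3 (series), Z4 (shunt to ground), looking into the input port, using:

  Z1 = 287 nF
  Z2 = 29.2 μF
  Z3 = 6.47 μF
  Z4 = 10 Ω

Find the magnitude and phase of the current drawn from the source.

Step 1 — Angular frequency: ω = 2π·f = 2π·43.5 = 273.3 rad/s.
Step 2 — Component impedances:
  Z1: Z = 1/(jωC) = -j/(ω·C) = 0 - j1.275e+04 Ω
  Z2: Z = 1/(jωC) = -j/(ω·C) = 0 - j125.3 Ω
  Z3: Z = 1/(jωC) = -j/(ω·C) = 0 - j565.5 Ω
  Z4: Z = R = 10 Ω
Step 3 — Ladder network (open output): work backward from the far end, alternating series and parallel combinations. Z_in = 0.3289 - j1.285e+04 Ω = 1.285e+04∠-90.0° Ω.
Step 4 — Source phasor: V = 24∠-114.6° V = -9.991 - j21.82 V.
Step 5 — Ohm's law: I = V / Z_total = (-9.991 - j21.82) / (0.3289 - j1.285e+04) = 0.001698 - j0.0007775 A.
Step 6 — Convert to polar: |I| = 0.001868 A, ∠I = -24.6°.

I = 0.001868∠-24.6° A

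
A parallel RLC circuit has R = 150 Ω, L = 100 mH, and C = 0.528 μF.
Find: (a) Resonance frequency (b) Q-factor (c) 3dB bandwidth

Step 1 — Resonance: ω₀ = 1/√(LC) = 1/√(0.1·5.28e-07) = 4352 rad/s.
Step 2 — f₀ = ω₀/(2π) = 692.6 Hz.
Step 3 — Parallel Q: Q = R/(ω₀L) = 150/(4352·0.1) = 0.3447.
Step 4 — Bandwidth: Δω = ω₀/Q = 1.263e+04 rad/s; BW = Δω/(2π) = 2010 Hz.

(a) f₀ = 692.6 Hz  (b) Q = 0.3447  (c) BW = 2010 Hz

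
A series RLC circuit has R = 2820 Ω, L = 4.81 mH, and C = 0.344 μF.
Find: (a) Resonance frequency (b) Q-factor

Step 1 — Resonance condition Im(Z)=0 gives ω₀ = 1/√(LC).
Step 2 — ω₀ = 1/√(0.00481·3.44e-07) = 2.458e+04 rad/s.
Step 3 — f₀ = ω₀/(2π) = 3913 Hz.
Step 4 — Series Q: Q = ω₀L/R = 2.458e+04·0.00481/2820 = 0.04193.

(a) f₀ = 3913 Hz  (b) Q = 0.04193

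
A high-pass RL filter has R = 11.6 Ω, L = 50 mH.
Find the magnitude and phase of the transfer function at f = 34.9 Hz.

Step 1 — Angular frequency: ω = 2π·34.9 = 219.3 rad/s.
Step 2 — Transfer function: H(jω) = jωL/(R + jωL).
Step 3 — Numerator jωL = j·10.96; denominator R + jωL = 11.6 + j10.96.
Step 4 — H = 0.4718 + j0.4992.
Step 5 — Magnitude: |H| = 0.6869 (-3.3 dB); phase: φ = 46.6°.

|H| = 0.6869 (-3.3 dB), φ = 46.6°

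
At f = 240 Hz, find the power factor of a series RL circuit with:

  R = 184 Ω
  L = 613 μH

Step 1 — Angular frequency: ω = 2π·f = 2π·240 = 1508 rad/s.
Step 2 — Component impedances:
  R: Z = R = 184 Ω
  L: Z = jωL = j·1508·0.000613 = 0 + j0.9244 Ω
Step 3 — Series combination: Z_total = R + L = 184 + j0.9244 Ω = 184∠0.3° Ω.
Step 4 — Power factor: PF = cos(φ) = Re(Z)/|Z| = 184/184 = 1.
Step 5 — Type: Im(Z) = 0.9244 ⇒ lagging (phase φ = 0.3°).

PF = 1 (lagging, φ = 0.3°)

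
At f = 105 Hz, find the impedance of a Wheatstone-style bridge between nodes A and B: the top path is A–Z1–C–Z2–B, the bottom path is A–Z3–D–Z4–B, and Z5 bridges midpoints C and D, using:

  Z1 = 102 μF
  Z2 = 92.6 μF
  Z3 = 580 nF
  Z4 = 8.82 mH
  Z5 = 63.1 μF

Step 1 — Angular frequency: ω = 2π·f = 2π·105 = 659.7 rad/s.
Step 2 — Component impedances:
  Z1: Z = 1/(jωC) = -j/(ω·C) = 0 - j14.86 Ω
  Z2: Z = 1/(jωC) = -j/(ω·C) = 0 - j16.37 Ω
  Z3: Z = 1/(jωC) = -j/(ω·C) = 0 - j2613 Ω
  Z4: Z = jωL = j·659.7·0.00882 = 0 + j5.819 Ω
  Z5: Z = 1/(jωC) = -j/(ω·C) = 0 - j24.02 Ω
Step 3 — Bridge requires nodal analysis (the Z5 bridge couples midpoints C and D, so the two paths cannot be reduced to a simple series/parallel combination). Setting node B to ground and injecting 1 A at node A, the 3-node admittance system at A, C, D solves to V_A = Z_AB = 0 - j23.22 Ω = 23.22∠-90.0° Ω.

Z = 0 - j23.22 Ω = 23.22∠-90.0° Ω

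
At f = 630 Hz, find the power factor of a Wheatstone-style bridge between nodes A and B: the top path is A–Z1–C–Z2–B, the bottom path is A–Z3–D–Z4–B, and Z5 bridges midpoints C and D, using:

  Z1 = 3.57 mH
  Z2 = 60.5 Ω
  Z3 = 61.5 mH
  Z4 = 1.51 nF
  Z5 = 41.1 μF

Step 1 — Angular frequency: ω = 2π·f = 2π·630 = 3958 rad/s.
Step 2 — Component impedances:
  Z1: Z = jωL = j·3958·0.00357 = 0 + j14.13 Ω
  Z2: Z = R = 60.5 Ω
  Z3: Z = jωL = j·3958·0.0615 = 0 + j243.4 Ω
  Z4: Z = 1/(jωC) = -j/(ω·C) = 0 - j1.673e+05 Ω
  Z5: Z = 1/(jωC) = -j/(ω·C) = 0 - j6.147 Ω
Step 3 — Bridge requires nodal analysis (the Z5 bridge couples midpoints C and D, so the two paths cannot be reduced to a simple series/parallel combination). Setting node B to ground and injecting 1 A at node A, the 3-node admittance system at A, C, D solves to V_A = Z_AB = 60.5 + j13.32 Ω = 61.95∠12.4° Ω.
Step 4 — Power factor: PF = cos(φ) = Re(Z)/|Z| = 60.5/61.95 = 0.9766.
Step 5 — Type: Im(Z) = 13.32 ⇒ lagging (phase φ = 12.4°).

PF = 0.9766 (lagging, φ = 12.4°)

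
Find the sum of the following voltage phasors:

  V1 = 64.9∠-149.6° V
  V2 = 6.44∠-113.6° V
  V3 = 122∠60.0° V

Step 1 — Convert each phasor to rectangular form:
  V1 = 64.9·(cos(-149.6°) + j·sin(-149.6°)) = -55.98 - j32.84 V
  V2 = 6.44·(cos(-113.6°) + j·sin(-113.6°)) = -2.578 - j5.901 V
  V3 = 122·(cos(60.0°) + j·sin(60.0°)) = 61 + j105.7 V
Step 2 — Sum components: V_total = 2.445 + j66.91 V.
Step 3 — Convert to polar: |V_total| = 66.96 V, ∠V_total = 87.9°.

V_total = 66.96∠87.9° V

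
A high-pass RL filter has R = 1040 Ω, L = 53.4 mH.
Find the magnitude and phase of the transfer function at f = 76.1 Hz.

Step 1 — Angular frequency: ω = 2π·76.1 = 478.2 rad/s.
Step 2 — Transfer function: H(jω) = jωL/(R + jωL).
Step 3 — Numerator jωL = j·25.53; denominator R + jωL = 1040 + j25.53.
Step 4 — H = 0.0006024 + j0.02454.
Step 5 — Magnitude: |H| = 0.02454 (-32.2 dB); phase: φ = 88.6°.

|H| = 0.02454 (-32.2 dB), φ = 88.6°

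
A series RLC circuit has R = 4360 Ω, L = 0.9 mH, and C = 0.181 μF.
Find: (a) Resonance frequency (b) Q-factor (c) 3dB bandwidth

Step 1 — Resonance condition Im(Z)=0 gives ω₀ = 1/√(LC).
Step 2 — ω₀ = 1/√(0.0009·1.81e-07) = 7.835e+04 rad/s.
Step 3 — f₀ = ω₀/(2π) = 1.247e+04 Hz.
Step 4 — Series Q: Q = ω₀L/R = 7.835e+04·0.0009/4360 = 0.01617.
Step 5 — 3dB bandwidth: Δω = ω₀/Q = 4.844e+06 rad/s; BW = Δω/(2π) = 7.71e+05 Hz.

(a) f₀ = 1.247e+04 Hz  (b) Q = 0.01617  (c) BW = 7.71e+05 Hz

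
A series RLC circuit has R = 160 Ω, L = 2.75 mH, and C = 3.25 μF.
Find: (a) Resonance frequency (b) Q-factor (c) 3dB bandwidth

Step 1 — Resonance: ω₀ = 1/√(LC) = 1/√(0.00275·3.25e-06) = 1.058e+04 rad/s.
Step 2 — f₀ = ω₀/(2π) = 1683 Hz.
Step 3 — Series Q: Q = ω₀L/R = 1.058e+04·0.00275/160 = 0.1818.
Step 4 — Bandwidth: Δω = ω₀/Q = 5.818e+04 rad/s; BW = Δω/(2π) = 9260 Hz.

(a) f₀ = 1683 Hz  (b) Q = 0.1818  (c) BW = 9260 Hz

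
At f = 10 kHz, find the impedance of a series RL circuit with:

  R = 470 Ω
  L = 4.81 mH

Step 1 — Angular frequency: ω = 2π·f = 2π·1e+04 = 6.283e+04 rad/s.
Step 2 — Component impedances:
  R: Z = R = 470 Ω
  L: Z = jωL = j·6.283e+04·0.00481 = 0 + j302.2 Ω
Step 3 — Series combination: Z_total = R + L = 470 + j302.2 Ω = 558.8∠32.7° Ω.

Z = 470 + j302.2 Ω = 558.8∠32.7° Ω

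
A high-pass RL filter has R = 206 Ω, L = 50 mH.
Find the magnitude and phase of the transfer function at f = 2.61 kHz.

Step 1 — Angular frequency: ω = 2π·2610 = 1.64e+04 rad/s.
Step 2 — Transfer function: H(jω) = jωL/(R + jωL).
Step 3 — Numerator jωL = j·820; denominator R + jωL = 206 + j820.
Step 4 — H = 0.9406 + j0.2363.
Step 5 — Magnitude: |H| = 0.9699 (-0.3 dB); phase: φ = 14.1°.

|H| = 0.9699 (-0.3 dB), φ = 14.1°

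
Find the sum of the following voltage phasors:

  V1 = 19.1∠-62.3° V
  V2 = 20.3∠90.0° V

Step 1 — Convert each phasor to rectangular form:
  V1 = 19.1·(cos(-62.3°) + j·sin(-62.3°)) = 8.878 - j16.91 V
  V2 = 20.3·(cos(90.0°) + j·sin(90.0°)) = 0 + j20.3 V
Step 2 — Sum components: V_total = 8.878 + j3.389 V.
Step 3 — Convert to polar: |V_total| = 9.503 V, ∠V_total = 20.9°.

V_total = 9.503∠20.9° V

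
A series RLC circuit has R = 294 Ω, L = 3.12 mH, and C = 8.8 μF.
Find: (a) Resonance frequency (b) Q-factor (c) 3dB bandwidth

Step 1 — Resonance: ω₀ = 1/√(LC) = 1/√(0.00312·8.8e-06) = 6035 rad/s.
Step 2 — f₀ = ω₀/(2π) = 960.5 Hz.
Step 3 — Series Q: Q = ω₀L/R = 6035·0.00312/294 = 0.06405.
Step 4 — Bandwidth: Δω = ω₀/Q = 9.423e+04 rad/s; BW = Δω/(2π) = 1.5e+04 Hz.

(a) f₀ = 960.5 Hz  (b) Q = 0.06405  (c) BW = 1.5e+04 Hz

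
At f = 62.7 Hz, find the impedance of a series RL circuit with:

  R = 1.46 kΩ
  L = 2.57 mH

Step 1 — Angular frequency: ω = 2π·f = 2π·62.7 = 394 rad/s.
Step 2 — Component impedances:
  R: Z = R = 1460 Ω
  L: Z = jωL = j·394·0.00257 = 0 + j1.012 Ω
Step 3 — Series combination: Z_total = R + L = 1460 + j1.012 Ω = 1460∠0.0° Ω.

Z = 1460 + j1.012 Ω = 1460∠0.0° Ω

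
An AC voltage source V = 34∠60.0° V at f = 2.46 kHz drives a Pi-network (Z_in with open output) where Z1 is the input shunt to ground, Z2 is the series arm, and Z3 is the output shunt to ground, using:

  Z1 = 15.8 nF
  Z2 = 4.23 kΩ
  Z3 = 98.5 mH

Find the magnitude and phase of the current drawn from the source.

Step 1 — Angular frequency: ω = 2π·f = 2π·2460 = 1.546e+04 rad/s.
Step 2 — Component impedances:
  Z1: Z = 1/(jωC) = -j/(ω·C) = 0 - j4095 Ω
  Z2: Z = R = 4230 Ω
  Z3: Z = jωL = j·1.546e+04·0.0985 = 0 + j1522 Ω
Step 3 — With open output, the series arm Z2 and the output shunt Z3 appear in series to ground: Z2 + Z3 = 4230 + j1522 Ω.
Step 4 — Parallel with input shunt Z1: Z_in = Z1 || (Z2 + Z3) = 2894 - j2335 Ω = 3718∠-38.9° Ω.
Step 5 — Source phasor: V = 34∠60.0° V = 17 + j29.44 V.
Step 6 — Ohm's law: I = V / Z_total = (17 + j29.44) / (2894 - j2335) = -0.001415 + j0.009034 A.
Step 7 — Convert to polar: |I| = 0.009144 A, ∠I = 98.9°.

I = 0.009144∠98.9° A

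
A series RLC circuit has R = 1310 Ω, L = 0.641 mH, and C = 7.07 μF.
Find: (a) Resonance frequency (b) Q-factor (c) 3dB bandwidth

Step 1 — Resonance condition Im(Z)=0 gives ω₀ = 1/√(LC).
Step 2 — ω₀ = 1/√(0.000641·7.07e-06) = 1.485e+04 rad/s.
Step 3 — f₀ = ω₀/(2π) = 2364 Hz.
Step 4 — Series Q: Q = ω₀L/R = 1.485e+04·0.000641/1310 = 0.007269.
Step 5 — 3dB bandwidth: Δω = ω₀/Q = 2.044e+06 rad/s; BW = Δω/(2π) = 3.253e+05 Hz.

(a) f₀ = 2364 Hz  (b) Q = 0.007269  (c) BW = 3.253e+05 Hz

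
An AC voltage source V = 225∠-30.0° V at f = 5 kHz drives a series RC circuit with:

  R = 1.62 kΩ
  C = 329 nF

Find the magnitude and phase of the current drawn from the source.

Step 1 — Angular frequency: ω = 2π·f = 2π·5000 = 3.142e+04 rad/s.
Step 2 — Component impedances:
  R: Z = R = 1620 Ω
  C: Z = 1/(jωC) = -j/(ω·C) = 0 - j96.75 Ω
Step 3 — Series combination: Z_total = R + C = 1620 - j96.75 Ω = 1623∠-3.4° Ω.
Step 4 — Source phasor: V = 225∠-30.0° V = 194.9 - j112.5 V.
Step 5 — Ohm's law: I = V / Z_total = (194.9 - j112.5) / (1620 - j96.75) = 0.124 - j0.06204 A.
Step 6 — Convert to polar: |I| = 0.1386 A, ∠I = -26.6°.

I = 0.1386∠-26.6° A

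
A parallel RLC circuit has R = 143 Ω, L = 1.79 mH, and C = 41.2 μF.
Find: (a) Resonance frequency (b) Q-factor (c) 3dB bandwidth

Step 1 — Resonance: ω₀ = 1/√(LC) = 1/√(0.00179·4.12e-05) = 3682 rad/s.
Step 2 — f₀ = ω₀/(2π) = 586.1 Hz.
Step 3 — Parallel Q: Q = R/(ω₀L) = 143/(3682·0.00179) = 21.69.
Step 4 — Bandwidth: Δω = ω₀/Q = 169.7 rad/s; BW = Δω/(2π) = 27.01 Hz.

(a) f₀ = 586.1 Hz  (b) Q = 21.69  (c) BW = 27.01 Hz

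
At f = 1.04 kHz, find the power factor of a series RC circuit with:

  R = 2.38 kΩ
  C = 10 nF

Step 1 — Angular frequency: ω = 2π·f = 2π·1040 = 6535 rad/s.
Step 2 — Component impedances:
  R: Z = R = 2380 Ω
  C: Z = 1/(jωC) = -j/(ω·C) = 0 - j1.53e+04 Ω
Step 3 — Series combination: Z_total = R + C = 2380 - j1.53e+04 Ω = 1.549e+04∠-81.2° Ω.
Step 4 — Power factor: PF = cos(φ) = Re(Z)/|Z| = 2380/15487 = 0.1537.
Step 5 — Type: Im(Z) = -1.53e+04 ⇒ leading (phase φ = -81.2°).

PF = 0.1537 (leading, φ = -81.2°)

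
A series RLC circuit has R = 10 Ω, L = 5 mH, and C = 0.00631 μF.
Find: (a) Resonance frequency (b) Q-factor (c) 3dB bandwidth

Step 1 — Resonance: ω₀ = 1/√(LC) = 1/√(0.005·6.31e-09) = 1.78e+05 rad/s.
Step 2 — f₀ = ω₀/(2π) = 2.833e+04 Hz.
Step 3 — Series Q: Q = ω₀L/R = 1.78e+05·0.005/10 = 89.02.
Step 4 — Bandwidth: Δω = ω₀/Q = 2000 rad/s; BW = Δω/(2π) = 318.3 Hz.

(a) f₀ = 2.833e+04 Hz  (b) Q = 89.02  (c) BW = 318.3 Hz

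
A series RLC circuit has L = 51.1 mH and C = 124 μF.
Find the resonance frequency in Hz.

Step 1 — Resonance condition Im(Z)=0 gives ω₀ = 1/√(LC).
Step 2 — ω₀ = 1/√(0.0511·0.000124) = 397.3 rad/s.
Step 3 — f₀ = ω₀/(2π) = 63.23 Hz.

f₀ = 63.23 Hz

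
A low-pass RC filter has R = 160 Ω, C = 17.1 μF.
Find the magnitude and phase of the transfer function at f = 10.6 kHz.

Step 1 — Angular frequency: ω = 2π·1.06e+04 = 6.66e+04 rad/s.
Step 2 — Transfer function: H(jω) = 1/(1 + jωRC).
Step 3 — Denominator: 1 + jωRC = 1 + j·6.66e+04·160·1.71e-05 = 1 + j182.2.
Step 4 — H = 3.012e-05 - j0.005488.
Step 5 — Magnitude: |H| = 0.005488 (-45.2 dB); phase: φ = -89.7°.

|H| = 0.005488 (-45.2 dB), φ = -89.7°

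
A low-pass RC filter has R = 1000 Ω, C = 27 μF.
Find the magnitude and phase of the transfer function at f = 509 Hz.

Step 1 — Angular frequency: ω = 2π·509 = 3198 rad/s.
Step 2 — Transfer function: H(jω) = 1/(1 + jωRC).
Step 3 — Denominator: 1 + jωRC = 1 + j·3198·1000·2.7e-05 = 1 + j86.35.
Step 4 — H = 0.0001341 - j0.01158.
Step 5 — Magnitude: |H| = 0.01158 (-38.7 dB); phase: φ = -89.3°.

|H| = 0.01158 (-38.7 dB), φ = -89.3°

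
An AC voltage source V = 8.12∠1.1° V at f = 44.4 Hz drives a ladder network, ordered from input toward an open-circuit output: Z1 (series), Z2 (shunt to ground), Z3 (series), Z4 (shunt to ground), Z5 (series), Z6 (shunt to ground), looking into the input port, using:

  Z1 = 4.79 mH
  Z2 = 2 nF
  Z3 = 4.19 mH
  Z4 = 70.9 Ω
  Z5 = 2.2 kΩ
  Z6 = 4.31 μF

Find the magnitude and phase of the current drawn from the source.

Step 1 — Angular frequency: ω = 2π·f = 2π·44.4 = 279 rad/s.
Step 2 — Component impedances:
  Z1: Z = jωL = j·279·0.00479 = 0 + j1.336 Ω
  Z2: Z = 1/(jωC) = -j/(ω·C) = 0 - j1.792e+06 Ω
  Z3: Z = jωL = j·279·0.00419 = 0 + j1.169 Ω
  Z4: Z = R = 70.9 Ω
  Z5: Z = R = 2200 Ω
  Z6: Z = 1/(jωC) = -j/(ω·C) = 0 - j831.7 Ω
Step 3 — Ladder network (open output): work backward from the far end, alternating series and parallel combinations. Z_in = 68.95 + j1.788 Ω = 68.97∠1.5° Ω.
Step 4 — Source phasor: V = 8.12∠1.1° V = 8.119 + j0.1559 V.
Step 5 — Ohm's law: I = V / Z_total = (8.119 + j0.1559) / (68.95 + j1.788) = 0.1177 - j0.0007916 A.
Step 6 — Convert to polar: |I| = 0.1177 A, ∠I = -0.4°.

I = 0.1177∠-0.4° A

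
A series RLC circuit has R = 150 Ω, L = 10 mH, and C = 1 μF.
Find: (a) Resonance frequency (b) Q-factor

Step 1 — Resonance condition Im(Z)=0 gives ω₀ = 1/√(LC).
Step 2 — ω₀ = 1/√(0.01·1e-06) = 1e+04 rad/s.
Step 3 — f₀ = ω₀/(2π) = 1592 Hz.
Step 4 — Series Q: Q = ω₀L/R = 1e+04·0.01/150 = 0.6667.

(a) f₀ = 1592 Hz  (b) Q = 0.6667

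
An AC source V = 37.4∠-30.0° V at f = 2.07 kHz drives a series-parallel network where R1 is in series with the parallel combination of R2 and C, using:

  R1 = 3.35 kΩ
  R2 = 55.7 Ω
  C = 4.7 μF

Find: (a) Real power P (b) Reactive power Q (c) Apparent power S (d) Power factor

Step 1 — Angular frequency: ω = 2π·f = 2π·2070 = 1.301e+04 rad/s.
Step 2 — Component impedances:
  R1: Z = R = 3350 Ω
  R2: Z = R = 55.7 Ω
  C: Z = 1/(jωC) = -j/(ω·C) = 0 - j16.36 Ω
Step 3 — Parallel branch: R2 || C = 1/(1/R2 + 1/C) = 4.423 - j15.06 Ω.
Step 4 — Series with R1: Z_total = R1 + (R2 || C) = 3354 - j15.06 Ω = 3354∠-0.3° Ω.
Step 5 — Source phasor: V = 37.4∠-30.0° V = 32.39 - j18.7 V.
Step 6 — Current: I = V / Z = 0.009681 - j0.005531 A = 0.01115∠-29.7° A.
Step 7 — Complex power: S = V·I* = 0.417 - j0.001872 VA.
Step 8 — Real power: P = Re(S) = 0.417 W.
Step 9 — Reactive power: Q = Im(S) = -0.001872 VAR.
Step 10 — Apparent power: |S| = 0.417 VA.
Step 11 — Power factor: PF = P/|S| = 1 (leading).

(a) P = 0.417 W  (b) Q = -0.001872 VAR  (c) S = 0.417 VA  (d) PF = 1 (leading)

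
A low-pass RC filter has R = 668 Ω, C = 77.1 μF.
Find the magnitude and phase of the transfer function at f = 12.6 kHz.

Step 1 — Angular frequency: ω = 2π·1.26e+04 = 7.917e+04 rad/s.
Step 2 — Transfer function: H(jω) = 1/(1 + jωRC).
Step 3 — Denominator: 1 + jωRC = 1 + j·7.917e+04·668·7.71e-05 = 1 + j4077.
Step 4 — H = 6.015e-08 - j0.0002453.
Step 5 — Magnitude: |H| = 0.0002453 (-72.2 dB); phase: φ = -90.0°.

|H| = 0.0002453 (-72.2 dB), φ = -90.0°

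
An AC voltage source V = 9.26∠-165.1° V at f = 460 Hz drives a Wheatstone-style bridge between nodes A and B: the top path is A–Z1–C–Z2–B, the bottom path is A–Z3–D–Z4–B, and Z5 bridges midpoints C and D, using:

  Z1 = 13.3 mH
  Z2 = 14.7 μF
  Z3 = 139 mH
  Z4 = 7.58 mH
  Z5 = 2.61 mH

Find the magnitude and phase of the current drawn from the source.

Step 1 — Angular frequency: ω = 2π·f = 2π·460 = 2890 rad/s.
Step 2 — Component impedances:
  Z1: Z = jωL = j·2890·0.0133 = 0 + j38.44 Ω
  Z2: Z = 1/(jωC) = -j/(ω·C) = 0 - j23.54 Ω
  Z3: Z = jωL = j·2890·0.139 = 0 + j401.7 Ω
  Z4: Z = jωL = j·2890·0.00758 = 0 + j21.91 Ω
  Z5: Z = jωL = j·2890·0.00261 = 0 + j7.544 Ω
Step 3 — Bridge requires nodal analysis (the Z5 bridge couples midpoints C and D, so the two paths cannot be reduced to a simple series/parallel combination). Setting node B to ground and injecting 1 A at node A, the 3-node admittance system at A, C, D solves to V_A = Z_AB = 0 - j78.91 Ω = 78.91∠-90.0° Ω.
Step 4 — Source phasor: V = 9.26∠-165.1° V = -8.949 - j2.381 V.
Step 5 — Ohm's law: I = V / Z_total = (-8.949 - j2.381) / (0 - j78.91) = 0.03017 - j0.1134 A.
Step 6 — Convert to polar: |I| = 0.1173 A, ∠I = -75.1°.

I = 0.1173∠-75.1° A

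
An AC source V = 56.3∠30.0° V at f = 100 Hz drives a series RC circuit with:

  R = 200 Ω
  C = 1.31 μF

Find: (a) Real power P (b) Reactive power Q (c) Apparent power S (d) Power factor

Step 1 — Angular frequency: ω = 2π·f = 2π·100 = 628.3 rad/s.
Step 2 — Component impedances:
  R: Z = R = 200 Ω
  C: Z = 1/(jωC) = -j/(ω·C) = 0 - j1215 Ω
Step 3 — Series combination: Z_total = R + C = 200 - j1215 Ω = 1231∠-80.7° Ω.
Step 4 — Source phasor: V = 56.3∠30.0° V = 48.76 + j28.15 V.
Step 5 — Current: I = V / Z = -0.01613 + j0.04279 A = 0.04572∠110.7° A.
Step 6 — Complex power: S = V·I* = 0.4182 - j2.54 VA.
Step 7 — Real power: P = Re(S) = 0.4182 W.
Step 8 — Reactive power: Q = Im(S) = -2.54 VAR.
Step 9 — Apparent power: |S| = 2.574 VA.
Step 10 — Power factor: PF = P/|S| = 0.1624 (leading).

(a) P = 0.4182 W  (b) Q = -2.54 VAR  (c) S = 2.574 VA  (d) PF = 0.1624 (leading)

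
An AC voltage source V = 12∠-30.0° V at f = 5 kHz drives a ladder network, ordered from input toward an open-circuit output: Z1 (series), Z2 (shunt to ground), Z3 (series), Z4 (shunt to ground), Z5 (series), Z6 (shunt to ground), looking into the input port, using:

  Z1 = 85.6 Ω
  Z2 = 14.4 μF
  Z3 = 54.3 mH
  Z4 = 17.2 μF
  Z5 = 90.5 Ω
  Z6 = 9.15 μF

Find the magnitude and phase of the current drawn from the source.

Step 1 — Angular frequency: ω = 2π·f = 2π·5000 = 3.142e+04 rad/s.
Step 2 — Component impedances:
  Z1: Z = R = 85.6 Ω
  Z2: Z = 1/(jωC) = -j/(ω·C) = 0 - j2.21 Ω
  Z3: Z = jωL = j·3.142e+04·0.0543 = 0 + j1706 Ω
  Z4: Z = 1/(jωC) = -j/(ω·C) = 0 - j1.851 Ω
  Z5: Z = R = 90.5 Ω
  Z6: Z = 1/(jωC) = -j/(ω·C) = 0 - j3.479 Ω
Step 3 — Ladder network (open output): work backward from the far end, alternating series and parallel combinations. Z_in = 85.6 - j2.213 Ω = 85.63∠-1.5° Ω.
Step 4 — Source phasor: V = 12∠-30.0° V = 10.39 - j6 V.
Step 5 — Ohm's law: I = V / Z_total = (10.39 - j6) / (85.6 - j2.213) = 0.1231 - j0.06691 A.
Step 6 — Convert to polar: |I| = 0.1401 A, ∠I = -28.5°.

I = 0.1401∠-28.5° A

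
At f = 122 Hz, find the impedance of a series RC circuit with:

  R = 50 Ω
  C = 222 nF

Step 1 — Angular frequency: ω = 2π·f = 2π·122 = 766.5 rad/s.
Step 2 — Component impedances:
  R: Z = R = 50 Ω
  C: Z = 1/(jωC) = -j/(ω·C) = 0 - j5876 Ω
Step 3 — Series combination: Z_total = R + C = 50 - j5876 Ω = 5877∠-89.5° Ω.

Z = 50 - j5876 Ω = 5877∠-89.5° Ω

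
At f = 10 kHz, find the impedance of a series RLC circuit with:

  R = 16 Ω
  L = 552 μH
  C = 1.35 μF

Step 1 — Angular frequency: ω = 2π·f = 2π·1e+04 = 6.283e+04 rad/s.
Step 2 — Component impedances:
  R: Z = R = 16 Ω
  L: Z = jωL = j·6.283e+04·0.000552 = 0 + j34.68 Ω
  C: Z = 1/(jωC) = -j/(ω·C) = 0 - j11.79 Ω
Step 3 — Series combination: Z_total = R + L + C = 16 + j22.89 Ω = 27.93∠55.1° Ω.

Z = 16 + j22.89 Ω = 27.93∠55.1° Ω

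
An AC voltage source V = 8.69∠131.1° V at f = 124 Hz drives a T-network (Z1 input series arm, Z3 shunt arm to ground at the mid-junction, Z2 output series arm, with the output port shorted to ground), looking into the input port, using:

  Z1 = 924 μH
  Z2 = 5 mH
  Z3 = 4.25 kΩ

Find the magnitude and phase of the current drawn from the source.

Step 1 — Angular frequency: ω = 2π·f = 2π·124 = 779.1 rad/s.
Step 2 — Component impedances:
  Z1: Z = jωL = j·779.1·0.000924 = 0 + j0.7199 Ω
  Z2: Z = jωL = j·779.1·0.005 = 0 + j3.896 Ω
  Z3: Z = R = 4250 Ω
Step 3 — With the output port shorted to ground, the output series arm Z2 runs from the junction to ground; the shunt arm Z3 also runs from the junction to ground. They appear in parallel: Z3 || Z2 = 0.003571 + j3.896 Ω.
Step 4 — Series with input arm Z1: Z_in = Z1 + (Z3 || Z2) = 0.003571 + j4.615 Ω = 4.615∠90.0° Ω.
Step 5 — Source phasor: V = 8.69∠131.1° V = -5.713 + j6.548 V.
Step 6 — Ohm's law: I = V / Z_total = (-5.713 + j6.548) / (0.003571 + j4.615) = 1.418 + j1.239 A.
Step 7 — Convert to polar: |I| = 1.883 A, ∠I = 41.1°.

I = 1.883∠41.1° A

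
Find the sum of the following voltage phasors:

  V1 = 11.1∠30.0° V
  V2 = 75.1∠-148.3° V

Step 1 — Convert each phasor to rectangular form:
  V1 = 11.1·(cos(30.0°) + j·sin(30.0°)) = 9.613 + j5.55 V
  V2 = 75.1·(cos(-148.3°) + j·sin(-148.3°)) = -63.9 - j39.46 V
Step 2 — Sum components: V_total = -54.28 - j33.91 V.
Step 3 — Convert to polar: |V_total| = 64.01 V, ∠V_total = -148.0°.

V_total = 64.01∠-148.0° V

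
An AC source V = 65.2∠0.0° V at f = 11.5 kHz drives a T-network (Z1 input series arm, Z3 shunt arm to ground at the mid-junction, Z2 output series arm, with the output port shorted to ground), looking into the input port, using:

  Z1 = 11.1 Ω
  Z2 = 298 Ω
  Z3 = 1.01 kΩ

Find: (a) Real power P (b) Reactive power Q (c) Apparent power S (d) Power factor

Step 1 — Angular frequency: ω = 2π·f = 2π·1.15e+04 = 7.226e+04 rad/s.
Step 2 — Component impedances:
  Z1: Z = R = 11.1 Ω
  Z2: Z = R = 298 Ω
  Z3: Z = R = 1010 Ω
Step 3 — With the output port shorted to ground, the output series arm Z2 runs from the junction to ground; the shunt arm Z3 also runs from the junction to ground. They appear in parallel: Z3 || Z2 = 230.1 Ω.
Step 4 — Series with input arm Z1: Z_in = Z1 + (Z3 || Z2) = 241.2 Ω = 241.2∠0.0° Ω.
Step 5 — Source phasor: V = 65.2∠0.0° V = 65.2 V.
Step 6 — Current: I = V / Z = 0.2703 A = 0.2703∠0.0° A.
Step 7 — Complex power: S = V·I* = 17.62 VA.
Step 8 — Real power: P = Re(S) = 17.62 W.
Step 9 — Reactive power: Q = Im(S) = 0 VAR.
Step 10 — Apparent power: |S| = 17.62 VA.
Step 11 — Power factor: PF = P/|S| = 1 (unity).

(a) P = 17.62 W  (b) Q = 0 VAR  (c) S = 17.62 VA  (d) PF = 1 (unity)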